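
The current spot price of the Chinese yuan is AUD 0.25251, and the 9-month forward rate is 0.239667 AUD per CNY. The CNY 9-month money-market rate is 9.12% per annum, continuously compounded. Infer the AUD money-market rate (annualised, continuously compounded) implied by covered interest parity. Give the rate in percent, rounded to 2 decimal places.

T = 9/12 years.
By CIP, F/S equals the AUD-to-CNY growth ratio: 0.239667/0.25251 = 0.9491386.
The CNY side grows by e^(0.0912×9/12) = 1.0707935.
Hence g_AUD = 1.0163314.
Take logs: ln 1.0163314 / (9/12) = 0.021599, so 2.16%.

2.16%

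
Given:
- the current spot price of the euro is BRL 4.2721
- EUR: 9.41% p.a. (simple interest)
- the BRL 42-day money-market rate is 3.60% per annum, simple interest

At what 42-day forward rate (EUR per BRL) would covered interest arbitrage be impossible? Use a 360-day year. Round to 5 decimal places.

T = 42/360 years.
BRL growth factor: 1 + 0.0360×42/360 = 1.004200.
EUR accumulates by 1 + 0.0941×42/360 = 1.0109783.
Forward (BRL per EUR) = 4.2721 × 1.004200 / 1.0109783 = 4.243457.
Quoted the other way: 1/4.243457 = 0.23566 EUR per BRL.

0.23566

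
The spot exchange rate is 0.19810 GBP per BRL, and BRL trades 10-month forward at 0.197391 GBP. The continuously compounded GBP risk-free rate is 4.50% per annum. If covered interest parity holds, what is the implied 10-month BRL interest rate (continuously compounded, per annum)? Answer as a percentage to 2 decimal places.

4.93%

T = 10/12 years.
By CIP, F/S equals the GBP-to-BRL growth ratio: 0.197391/0.1981 = 0.9964210.
The GBP side grows by e^(0.0450×10/12) = 1.038212.
Hence g_BRL = 1.0419411.
r = ln(1.0419411)/(10/12) = 0.049302 → 4.93%.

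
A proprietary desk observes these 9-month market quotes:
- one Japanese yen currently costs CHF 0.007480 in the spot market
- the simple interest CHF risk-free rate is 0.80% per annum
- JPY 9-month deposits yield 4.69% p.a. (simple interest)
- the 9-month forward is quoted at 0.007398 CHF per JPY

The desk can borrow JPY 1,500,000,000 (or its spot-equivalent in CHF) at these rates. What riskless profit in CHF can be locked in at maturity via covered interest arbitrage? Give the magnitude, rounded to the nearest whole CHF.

T = 9/12 years.
Keep in JPY, deliver into the forward: 1,500,000,000·1.035175·0.007398 = CHF 11,487,336.98.
Swap to CHF now, deposit: 1,500,000,000·0.007480·1.006000 = CHF 11,287,320.00.
The quoted forward overvalues JPY, so borrow CHF, buy JPY at spot, deposit the JPY at 4.69%, and sell the proceeds forward at 0.007398.
The gap between the two covered legs is CHF 200,017.

CHF 200,017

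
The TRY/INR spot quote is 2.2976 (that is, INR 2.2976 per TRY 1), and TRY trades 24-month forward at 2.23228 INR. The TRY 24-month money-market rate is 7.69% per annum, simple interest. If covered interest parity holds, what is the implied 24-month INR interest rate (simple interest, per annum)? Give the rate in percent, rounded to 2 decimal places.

6.05%

T = 2 years.
By CIP, F/S equals the INR-to-TRY growth ratio: 2.23228/2.2976 = 0.9715703.
TRY growth factor: 1 + 0.0769×2 = 1.153800.
So the INR growth factor = 1.1209978.
(1.1209978 − 1)/T = 0.060499, i.e. 6.05%.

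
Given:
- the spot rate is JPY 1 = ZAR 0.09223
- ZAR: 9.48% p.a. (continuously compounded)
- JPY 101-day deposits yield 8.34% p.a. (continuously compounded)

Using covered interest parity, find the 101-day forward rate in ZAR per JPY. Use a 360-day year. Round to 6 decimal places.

T = 101/360 years.
ZAR accumulates by e^(0.0948×101/360) = 1.0269535.
JPY growth factor: e^(0.0834×101/360) = 1.0236742.
CIP: F = S · (grow ZAR)/(grow JPY) = 0.09223 × 1.0269535/1.0236742 = 0.09252546 ZAR per JPY.

0.092525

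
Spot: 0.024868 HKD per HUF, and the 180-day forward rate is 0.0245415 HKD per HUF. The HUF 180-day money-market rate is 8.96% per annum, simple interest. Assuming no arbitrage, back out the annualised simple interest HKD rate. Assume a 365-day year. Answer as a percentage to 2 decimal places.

6.18%

T = 180/365 years.
By CIP, F/S equals the HKD-to-HUF growth ratio: 0.0245415/0.024868 = 0.9868707.
The HUF side grows by 1 + 0.0896×180/365 = 1.0441863.
Hence g_HKD = 1.0304769.
(1.0304769 − 1)/T = 0.061800, i.e. 6.18%.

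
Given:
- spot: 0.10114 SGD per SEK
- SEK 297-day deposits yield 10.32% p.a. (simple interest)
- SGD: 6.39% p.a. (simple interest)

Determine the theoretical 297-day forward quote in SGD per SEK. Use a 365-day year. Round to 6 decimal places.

T = 297/365 years.
Growth of 1 SGD over T: 1 + 0.0639×297/365 = 1.0519953.
SEK growth factor: 1 + 0.1032×297/365 = 1.0839737.
CIP: F = S · (grow SGD)/(grow SEK) = 0.10114 × 1.0519953/1.0839737 = 0.09815626 SGD per SEK.

0.098156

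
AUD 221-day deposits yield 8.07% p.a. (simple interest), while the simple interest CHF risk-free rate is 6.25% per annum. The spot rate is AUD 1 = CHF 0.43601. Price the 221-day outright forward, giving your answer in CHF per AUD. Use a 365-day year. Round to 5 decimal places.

0.43143

T = 221/365 years.
CHF growth factor: 1 + 0.0625×221/365 = 1.0378425.
AUD growth factor: 1 + 0.0807×221/365 = 1.0488622.
Forward (CHF per AUD) = 0.43601 × 1.0378425 / 1.0488622 = 0.4314291.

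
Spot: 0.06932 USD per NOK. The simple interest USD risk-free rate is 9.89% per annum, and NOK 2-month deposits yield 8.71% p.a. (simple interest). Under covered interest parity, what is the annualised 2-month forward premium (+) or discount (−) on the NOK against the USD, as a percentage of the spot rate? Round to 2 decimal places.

+1.16%

T = 2/12 years.
No-arbitrage forward: 0.06932 × 1.0164833 / 1.0145167 = 0.06945437 USD/NOK.
(F − S)/S ÷ T = (0.06945437 − 0.06932)/0.06932/(2/12) = 0.011630 → 1.16%.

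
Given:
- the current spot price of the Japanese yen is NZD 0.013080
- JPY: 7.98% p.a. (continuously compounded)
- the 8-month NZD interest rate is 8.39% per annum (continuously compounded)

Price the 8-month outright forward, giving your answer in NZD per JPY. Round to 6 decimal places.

0.013116

T = 8/12 years.
Growth of 1 NZD over T: e^(0.0839×8/12) = 1.0575272.
JPY growth factor: e^(0.0798×8/12) = 1.0546406.
So F = 0.01308 × 1.0575272 / 1.0546406 = 0.01311580 (NZD/JPY).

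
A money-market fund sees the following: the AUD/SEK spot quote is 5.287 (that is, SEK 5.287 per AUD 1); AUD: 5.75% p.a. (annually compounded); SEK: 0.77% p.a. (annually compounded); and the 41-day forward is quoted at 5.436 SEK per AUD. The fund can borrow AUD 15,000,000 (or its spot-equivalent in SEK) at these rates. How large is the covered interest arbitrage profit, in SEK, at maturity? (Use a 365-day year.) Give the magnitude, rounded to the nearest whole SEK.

SEK 2,680,325

T = 41/365 years.
Keep in AUD, deliver into the forward: 15,000,000·1.0062997961·5.436 = SEK 82,053,685.37.
Swap to SEK now, deposit: 15,000,000·5.287·1.0008619898 = SEK 79,373,360.10.
The quoted forward overvalues AUD, so borrow SEK, buy AUD at spot, deposit the AUD at 5.75%, and sell the proceeds forward at 5.436.
The gap between the two covered legs is SEK 2,680,325.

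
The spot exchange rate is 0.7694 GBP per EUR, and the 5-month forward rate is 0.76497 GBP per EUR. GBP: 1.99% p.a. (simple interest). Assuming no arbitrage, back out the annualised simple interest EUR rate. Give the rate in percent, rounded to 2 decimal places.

3.39%

T = 5/12 years.
By CIP, F/S equals the GBP-to-EUR growth ratio: 0.76497/0.7694 = 0.9942423.
The GBP side grows by 1 + 0.0199×5/12 = 1.0082917.
So the EUR growth factor = 1.0141308.
(1.0141308 − 1)/T = 0.033914, i.e. 3.39%.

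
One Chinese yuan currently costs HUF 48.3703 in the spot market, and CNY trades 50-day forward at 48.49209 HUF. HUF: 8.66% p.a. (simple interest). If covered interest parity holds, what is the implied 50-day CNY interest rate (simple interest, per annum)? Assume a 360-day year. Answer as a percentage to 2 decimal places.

T = 50/360 years.
F/S = 48.49209/48.3703 = 1.0025179 = (growth of HUF) / (growth of CNY).
HUF growth factor: 1 + 0.0866×50/360 = 1.0120278.
That pins the CNY growth at 1.009486.
(1.009486 − 1)/T = 0.068299, i.e. 6.83%.

6.83%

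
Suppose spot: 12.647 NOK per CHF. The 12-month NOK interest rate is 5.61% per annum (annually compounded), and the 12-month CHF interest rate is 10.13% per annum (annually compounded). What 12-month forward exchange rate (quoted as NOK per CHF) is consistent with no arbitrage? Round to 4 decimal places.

12.1279

T = 1 year.
NOK accumulates by (1 + 0.0561)^1 = 1.056100.
Growth of 1 CHF over T: (1 + 0.1013)^1 = 1.101300.
CIP: F = S · (grow NOK)/(grow CHF) = 12.647 × 1.056100/1.101300 = 12.127937 NOK per CHF.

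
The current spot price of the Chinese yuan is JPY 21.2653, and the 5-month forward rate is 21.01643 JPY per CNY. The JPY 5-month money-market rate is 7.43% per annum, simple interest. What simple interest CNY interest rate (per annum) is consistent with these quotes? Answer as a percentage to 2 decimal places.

T = 5/12 years.
CIP gives F = S · g_JPY/g_CNY, so g_JPY/g_CNY = 21.01643/21.2653 = 0.9882969.
JPY growth factor: 1 + 0.0743×5/12 = 1.0309583.
That pins the CNY growth at 1.0431666.
r = (1.0431666 − 1)/(5/12) = 0.103600 → 10.36%.

10.36%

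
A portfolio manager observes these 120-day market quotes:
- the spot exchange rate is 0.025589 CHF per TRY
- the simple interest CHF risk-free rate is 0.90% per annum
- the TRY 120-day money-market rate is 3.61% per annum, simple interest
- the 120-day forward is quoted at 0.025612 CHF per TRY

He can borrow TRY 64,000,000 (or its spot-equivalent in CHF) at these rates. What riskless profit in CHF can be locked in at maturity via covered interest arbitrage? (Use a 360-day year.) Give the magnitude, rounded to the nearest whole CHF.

T = 120/360 years.
Keep in TRY, deliver into the forward: 64,000,000·1.012033333·0.025612 = CHF 1,658,892.65.
Swap to CHF now, deposit: 64,000,000·0.025589·1.003000 = CHF 1,642,609.09.
The quoted forward overvalues TRY, so borrow CHF, buy TRY at spot, deposit the TRY at 3.61%, and sell the proceeds forward at 0.025612.
Profit = 1,658,892.65 − 1,642,609.09 = CHF 16,284.

CHF 16,284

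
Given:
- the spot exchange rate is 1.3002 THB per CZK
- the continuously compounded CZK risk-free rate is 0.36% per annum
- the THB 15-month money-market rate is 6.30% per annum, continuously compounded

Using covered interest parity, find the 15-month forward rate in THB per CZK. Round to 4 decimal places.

T = 15/12 years.
THB accumulates by e^(0.0630×15/12) = 1.0819338.
CZK growth factor: e^(0.0036×15/12) = 1.0045101.
Forward (THB per CZK) = 1.3002 × 1.0819338 / 1.0045101 = 1.400414.

1.4004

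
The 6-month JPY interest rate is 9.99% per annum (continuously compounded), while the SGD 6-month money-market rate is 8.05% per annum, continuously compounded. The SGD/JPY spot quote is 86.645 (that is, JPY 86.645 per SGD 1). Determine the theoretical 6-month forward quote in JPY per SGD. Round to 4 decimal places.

87.4895

T = 6/12 years.
JPY accumulates by e^(0.0999×6/12) = 1.05121853.
SGD accumulates by e^(0.0805×6/12) = 1.04107101.
CIP: F = S · (grow JPY)/(grow SGD) = 86.645 × 1.05121853/1.04107101 = 87.489546 JPY per SGD.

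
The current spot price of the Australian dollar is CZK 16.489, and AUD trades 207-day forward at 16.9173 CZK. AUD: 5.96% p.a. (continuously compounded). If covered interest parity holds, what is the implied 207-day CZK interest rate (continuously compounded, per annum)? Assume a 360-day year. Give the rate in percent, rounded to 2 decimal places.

10.42%

T = 207/360 years.
F/S = 16.9173/16.489 = 1.0259749 = (growth of CZK) / (growth of AUD).
The AUD side grows by e^(0.0596×207/360) = 1.034864.
So the CZK growth factor = 1.0617445.
Take logs: ln 1.0617445 / (207/360) = 0.104197, so 10.42%.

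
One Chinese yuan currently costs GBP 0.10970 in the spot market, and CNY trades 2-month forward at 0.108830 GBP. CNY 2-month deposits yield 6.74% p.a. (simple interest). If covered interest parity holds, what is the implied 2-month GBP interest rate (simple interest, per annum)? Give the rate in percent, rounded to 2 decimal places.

T = 2/12 years.
CIP gives F = S · g_GBP/g_CNY, so g_GBP/g_CNY = 0.10883/0.1097 = 0.9920693.
The CNY side grows by 1 + 0.0674×2/12 = 1.0112333.
So the GBP growth factor = 1.0032135.
(1.0032135 − 1)/T = 0.019281, i.e. 1.93%.

1.93%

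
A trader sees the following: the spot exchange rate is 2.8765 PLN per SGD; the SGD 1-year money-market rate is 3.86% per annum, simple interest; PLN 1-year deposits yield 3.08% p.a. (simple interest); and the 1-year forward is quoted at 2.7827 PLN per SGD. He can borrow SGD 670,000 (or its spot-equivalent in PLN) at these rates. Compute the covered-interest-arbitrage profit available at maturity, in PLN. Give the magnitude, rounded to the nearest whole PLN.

T = 1 year.
Invest the SGD and cover forward: 670,000 × 1.038600 × 2.7827 = PLN 1,936,375.19.
Convert at spot and invest in PLN: 670,000 × 2.8765 × 1.030800 = PLN 1,986,614.45.
The quoted forward undervalues SGD, so borrow SGD, convert to PLN at spot, deposit the PLN at 3.08%, and buy SGD forward at 2.7827 to cover the loan.
Arbitrage profit = |1,936,375.19 − 1,986,614.45| = PLN 50,239.

PLN 50,239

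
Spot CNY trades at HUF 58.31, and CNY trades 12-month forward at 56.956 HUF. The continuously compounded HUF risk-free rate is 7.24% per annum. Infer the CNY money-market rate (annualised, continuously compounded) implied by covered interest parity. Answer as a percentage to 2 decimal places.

9.59%

T = 1 year.
CIP gives F = S · g_HUF/g_CNY, so g_HUF/g_CNY = 56.956/58.31 = 0.9767793.
HUF growth factor: e^(0.0724×1) = 1.0750853.
That pins the CNY growth at 1.100643.
Take logs: ln 1.100643 / 1 = 0.095895, so 9.59%.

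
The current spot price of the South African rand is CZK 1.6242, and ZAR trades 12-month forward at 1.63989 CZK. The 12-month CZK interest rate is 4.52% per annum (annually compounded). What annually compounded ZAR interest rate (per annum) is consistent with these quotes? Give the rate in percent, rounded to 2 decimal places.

T = 1 year.
By CIP, F/S equals the CZK-to-ZAR growth ratio: 1.63989/1.6242 = 1.0096601.
CZK growth factor: (1 + 0.0452)^1 = 1.045200.
That pins the ZAR growth at 1.0351999.
r = 1.0351999^(1/1) − 1 = 0.035200 → 3.52%.

3.52%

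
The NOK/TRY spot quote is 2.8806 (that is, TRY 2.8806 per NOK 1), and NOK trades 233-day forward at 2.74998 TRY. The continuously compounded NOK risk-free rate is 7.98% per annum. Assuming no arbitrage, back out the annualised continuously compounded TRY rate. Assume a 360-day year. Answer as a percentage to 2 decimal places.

T = 233/360 years.
F/S = 2.74998/2.8806 = 0.9546553 = (growth of TRY) / (growth of NOK).
The NOK side grows by e^(0.0798×233/360) = 1.0530054.
So the TRY growth factor = 1.0052572.
Take logs: ln 1.0052572 / (233/360) = 0.008101, so 0.81%.

0.81%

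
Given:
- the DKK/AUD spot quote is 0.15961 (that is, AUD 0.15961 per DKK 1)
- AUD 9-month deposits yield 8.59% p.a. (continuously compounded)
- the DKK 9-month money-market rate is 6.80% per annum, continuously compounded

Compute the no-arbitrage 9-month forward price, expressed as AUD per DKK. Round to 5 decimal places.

0.16177

T = 9/12 years.
AUD growth factor: e^(0.0859×9/12) = 1.0665456.
DKK growth factor: e^(0.0680×9/12) = 1.0523229.
Forward (AUD per DKK) = 0.15961 × 1.0665456 / 1.0523229 = 0.1617672.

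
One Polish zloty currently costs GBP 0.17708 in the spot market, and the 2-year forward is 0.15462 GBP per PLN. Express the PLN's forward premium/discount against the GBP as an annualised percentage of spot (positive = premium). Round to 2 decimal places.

T = 2 years.
(F − S)/S = (0.15462 − 0.17708)/0.17708 = -0.1268353.
Per annum: -0.1268353 / 2 = -0.063418 = -6.34%.

-6.34%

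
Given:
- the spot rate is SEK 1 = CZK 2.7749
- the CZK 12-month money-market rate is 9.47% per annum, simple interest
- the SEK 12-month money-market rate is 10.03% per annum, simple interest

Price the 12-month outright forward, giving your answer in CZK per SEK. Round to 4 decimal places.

T = 1 year.
CZK growth factor: 1 + 0.0947×1 = 1.094700.
SEK growth factor: 1 + 0.1003×1 = 1.100300.
Forward (CZK per SEK) = 2.7749 × 1.094700 / 1.100300 = 2.760777.

2.7608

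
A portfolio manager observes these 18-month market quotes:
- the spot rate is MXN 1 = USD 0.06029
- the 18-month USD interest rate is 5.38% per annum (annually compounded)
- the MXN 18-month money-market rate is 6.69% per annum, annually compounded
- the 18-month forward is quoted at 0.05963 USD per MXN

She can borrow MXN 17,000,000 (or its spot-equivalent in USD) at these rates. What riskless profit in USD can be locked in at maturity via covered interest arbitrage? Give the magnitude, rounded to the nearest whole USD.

USD 8,374

T = 18/12 years.
Route A — deposit MXN, sell forward: 17,000,000 × 1.102010094 × 0.05963 = USD 1,117,118.65.
Route B — convert at spot, deposit USD: 17,000,000 × 0.06029 × 1.081775874 = USD 1,108,744.55.
The quoted forward overvalues MXN, so borrow USD, buy MXN at spot, deposit the MXN at 6.69%, and sell the proceeds forward at 0.05963.
The gap between the two covered legs is USD 8,374.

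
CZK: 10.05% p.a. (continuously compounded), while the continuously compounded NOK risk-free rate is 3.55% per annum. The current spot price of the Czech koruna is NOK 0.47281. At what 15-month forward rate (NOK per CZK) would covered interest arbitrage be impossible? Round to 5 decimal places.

0.43591

T = 15/12 years.
NOK growth factor: e^(0.0355×15/12) = 1.0453743.
CZK accumulates by e^(0.1005×15/12) = 1.1338569.
Forward (NOK per CZK) = 0.47281 × 1.0453743 / 1.1338569 = 0.4359134.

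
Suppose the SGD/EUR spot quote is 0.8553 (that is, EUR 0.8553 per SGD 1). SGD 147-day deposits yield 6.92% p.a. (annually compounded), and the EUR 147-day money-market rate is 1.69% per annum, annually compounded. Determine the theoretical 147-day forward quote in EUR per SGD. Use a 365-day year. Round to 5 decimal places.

T = 147/365 years.
EUR accumulates by (1 + 0.0169)^(147/365) = 1.0067723.
SGD growth factor: (1 + 0.0692)^(147/365) = 1.027314.
Forward (EUR per SGD) = 0.8553 × 1.0067723 / 1.027314 = 0.8381978.

0.83820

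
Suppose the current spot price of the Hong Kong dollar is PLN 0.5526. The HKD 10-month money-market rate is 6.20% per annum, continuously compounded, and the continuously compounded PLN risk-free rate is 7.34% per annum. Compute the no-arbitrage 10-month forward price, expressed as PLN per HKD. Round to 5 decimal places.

T = 10/12 years.
PLN growth factor: e^(0.0734×10/12) = 1.0630761.
Growth of 1 HKD over T: e^(0.0620×10/12) = 1.0530247.
CIP: F = S · (grow PLN)/(grow HKD) = 0.5526 × 1.0630761/1.0530247 = 0.5578747 PLN per HKD.

0.55787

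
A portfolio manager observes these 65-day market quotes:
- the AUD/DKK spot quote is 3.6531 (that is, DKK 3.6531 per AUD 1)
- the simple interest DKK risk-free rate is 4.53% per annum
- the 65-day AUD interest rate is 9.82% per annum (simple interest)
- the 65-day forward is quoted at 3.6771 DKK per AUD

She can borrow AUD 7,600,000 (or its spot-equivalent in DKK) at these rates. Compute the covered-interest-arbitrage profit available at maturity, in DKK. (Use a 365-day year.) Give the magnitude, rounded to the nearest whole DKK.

DKK 447,138

T = 65/365 years.
Route A — deposit AUD, sell forward: 7,600,000 × 1.0174876712 × 3.6771 = DKK 28,434,669.76.
Route B — convert at spot, deposit DKK: 7,600,000 × 3.6531 × 1.0080671233 = DKK 27,987,532.06.
The quoted forward overvalues AUD, so borrow DKK, buy AUD at spot, deposit the AUD at 9.82%, and sell the proceeds forward at 3.6771.
The gap between the two covered legs is DKK 447,138.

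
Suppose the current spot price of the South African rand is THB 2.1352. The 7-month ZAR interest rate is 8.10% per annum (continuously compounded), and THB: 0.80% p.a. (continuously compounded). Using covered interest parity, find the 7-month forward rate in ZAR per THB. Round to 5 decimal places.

0.48871

T = 7/12 years.
Growth of 1 THB over T: e^(0.0080×7/12) = 1.0046776.
Growth of 1 ZAR over T: e^(0.0810×7/12) = 1.0483841.
So F = 2.1352 × 1.0046776 / 1.0483841 = 2.046185 (THB/ZAR).
Quoted the other way: 1/2.046185 = 0.48871 ZAR per THB.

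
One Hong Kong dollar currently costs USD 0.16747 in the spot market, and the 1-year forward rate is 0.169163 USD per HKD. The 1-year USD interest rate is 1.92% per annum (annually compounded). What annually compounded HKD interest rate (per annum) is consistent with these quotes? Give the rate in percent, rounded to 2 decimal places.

0.90%

T = 1 year.
CIP gives F = S · g_USD/g_HKD, so g_USD/g_HKD = 0.169163/0.16747 = 1.0101093.
USD growth factor: (1 + 0.0192)^1 = 1.019200.
Hence g_HKD = 1.0089997.
Annualise: 1.0089997^(1/1) − 1 = 0.009000 = 0.90%.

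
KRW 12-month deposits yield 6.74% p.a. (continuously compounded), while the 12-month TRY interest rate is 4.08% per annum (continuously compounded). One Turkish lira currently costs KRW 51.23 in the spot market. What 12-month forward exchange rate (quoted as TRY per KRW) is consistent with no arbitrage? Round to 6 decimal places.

0.019007

T = 1 year.
KRW growth factor: e^(0.0674×1) = 1.0697233.
TRY accumulates by e^(0.0408×1) = 1.0416438.
So F = 51.23 × 1.0697233 / 1.0416438 = 52.61100 (KRW/TRY).
Quoted the other way: 1/52.61100 = 0.019007 TRY per KRW.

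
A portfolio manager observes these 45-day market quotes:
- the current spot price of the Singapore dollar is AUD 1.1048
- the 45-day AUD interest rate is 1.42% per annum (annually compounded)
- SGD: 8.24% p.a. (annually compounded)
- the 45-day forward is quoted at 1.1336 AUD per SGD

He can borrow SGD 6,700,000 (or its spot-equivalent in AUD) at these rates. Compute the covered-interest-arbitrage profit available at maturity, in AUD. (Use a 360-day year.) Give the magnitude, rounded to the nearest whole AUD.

AUD 255,449

T = 45/360 years.
Route A — deposit SGD, sell forward: 6,700,000 × 1.009946743 × 1.1336 = AUD 7,670,666.71.
Route B — convert at spot, deposit AUD: 6,700,000 × 1.1048 × 1.00176407 = AUD 7,415,217.93.
The quoted forward overvalues SGD, so borrow AUD, buy SGD at spot, deposit the SGD at 8.24%, and sell the proceeds forward at 1.1336.
Profit = 7,670,666.71 − 7,415,217.93 = AUD 255,449.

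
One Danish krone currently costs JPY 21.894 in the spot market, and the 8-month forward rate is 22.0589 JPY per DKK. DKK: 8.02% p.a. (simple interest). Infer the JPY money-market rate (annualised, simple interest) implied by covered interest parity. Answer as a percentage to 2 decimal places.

9.21%

T = 8/12 years.
F/S = 22.0589/21.894 = 1.0075317 = (growth of JPY) / (growth of DKK).
DKK growth factor: 1 + 0.0802×8/12 = 1.0534667.
So the JPY growth factor = 1.0614011.
(1.0614011 − 1)/T = 0.092102, i.e. 9.21%.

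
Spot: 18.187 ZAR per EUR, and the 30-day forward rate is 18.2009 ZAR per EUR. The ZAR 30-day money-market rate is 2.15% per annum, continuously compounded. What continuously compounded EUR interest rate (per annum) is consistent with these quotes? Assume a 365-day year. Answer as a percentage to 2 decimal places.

1.22%

T = 30/365 years.
F/S = 18.2009/18.187 = 1.0007643 = (growth of ZAR) / (growth of EUR).
ZAR growth factor: e^(0.0215×30/365) = 1.0017687.
So the EUR growth factor = 1.0010036.
r = ln(1.0010036)/(30/365) = 0.012204 → 1.22%.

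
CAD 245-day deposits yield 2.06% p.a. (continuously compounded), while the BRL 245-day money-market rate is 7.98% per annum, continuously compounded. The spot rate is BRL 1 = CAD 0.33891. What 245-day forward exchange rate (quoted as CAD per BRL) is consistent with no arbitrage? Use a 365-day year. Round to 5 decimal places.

0.32571

T = 245/365 years.
Growth of 1 CAD over T: e^(0.0206×245/365) = 1.0139234.
Growth of 1 BRL over T: e^(0.0798×245/365) = 1.0550249.
CIP: F = S · (grow CAD)/(grow BRL) = 0.33891 × 1.0139234/1.0550249 = 0.3257068 CAD per BRL.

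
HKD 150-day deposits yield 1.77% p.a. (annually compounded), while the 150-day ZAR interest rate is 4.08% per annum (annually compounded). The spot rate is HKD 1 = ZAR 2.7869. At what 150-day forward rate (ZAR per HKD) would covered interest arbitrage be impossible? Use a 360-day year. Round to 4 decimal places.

T = 150/360 years.
ZAR accumulates by (1 + 0.0408)^(150/360) = 1.0168019.
Growth of 1 HKD over T: (1 + 0.0177)^(150/360) = 1.0073373.
So F = 2.7869 × 1.0168019 / 1.0073373 = 2.813085 (ZAR/HKD).

2.8131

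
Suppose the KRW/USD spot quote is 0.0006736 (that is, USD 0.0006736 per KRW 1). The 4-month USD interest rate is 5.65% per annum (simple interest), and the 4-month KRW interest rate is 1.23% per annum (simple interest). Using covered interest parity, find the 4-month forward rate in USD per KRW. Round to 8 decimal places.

0.00068348

T = 4/12 years.
Growth of 1 USD over T: 1 + 0.0565×4/12 = 1.0188333.
KRW growth factor: 1 + 0.0123×4/12 = 1.004100.
CIP: F = S · (grow USD)/(grow KRW) = 0.0006736 × 1.0188333/1.004100 = 0.0006834838 USD per KRW.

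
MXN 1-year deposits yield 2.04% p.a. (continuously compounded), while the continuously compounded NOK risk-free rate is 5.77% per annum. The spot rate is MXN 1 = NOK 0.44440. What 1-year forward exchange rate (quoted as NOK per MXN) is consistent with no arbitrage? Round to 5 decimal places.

0.46129

T = 1 year.
NOK growth factor: e^(0.0577×1) = 1.0593971.
Growth of 1 MXN over T: e^(0.0204×1) = 1.0206095.
Forward (NOK per MXN) = 0.4444 × 1.0593971 / 1.0206095 = 0.4612891.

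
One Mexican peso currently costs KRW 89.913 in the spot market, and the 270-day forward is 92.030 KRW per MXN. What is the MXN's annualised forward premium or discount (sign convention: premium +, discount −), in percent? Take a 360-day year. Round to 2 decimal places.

T = 270/360 years.
(F − S)/S = (92.030 − 89.913)/89.913 = 0.0235450.
×(1/T) gives 3.14% p.a.

+3.14%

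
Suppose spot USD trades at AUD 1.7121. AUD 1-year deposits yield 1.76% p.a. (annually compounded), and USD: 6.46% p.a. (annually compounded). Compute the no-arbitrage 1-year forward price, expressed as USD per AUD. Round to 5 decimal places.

T = 1 year.
AUD growth factor: (1 + 0.0176)^1 = 1.017600.
USD growth factor: (1 + 0.0646)^1 = 1.064600.
Forward (AUD per USD) = 1.7121 × 1.017600 / 1.064600 = 1.636514.
Quoted the other way: 1/1.636514 = 0.61105 USD per AUD.

0.61105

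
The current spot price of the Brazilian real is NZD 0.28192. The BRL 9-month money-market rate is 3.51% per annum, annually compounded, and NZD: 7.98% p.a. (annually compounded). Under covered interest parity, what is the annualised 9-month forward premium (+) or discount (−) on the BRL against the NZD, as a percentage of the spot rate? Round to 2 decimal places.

+4.30%

T = 9/12 years.
No-arbitrage forward: 0.28192 × 1.059272 / 1.0262112 = 0.29100244 NZD/BRL.
(F − S)/S ÷ T = (0.29100244 − 0.28192)/0.28192/(9/12) = 0.042955 → 4.30%.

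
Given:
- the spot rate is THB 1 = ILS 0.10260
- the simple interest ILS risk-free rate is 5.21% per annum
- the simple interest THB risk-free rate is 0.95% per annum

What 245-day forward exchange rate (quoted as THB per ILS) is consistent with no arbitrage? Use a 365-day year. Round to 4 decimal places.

9.4773

T = 245/365 years.
Growth of 1 ILS over T: 1 + 0.0521×245/365 = 1.0349712.
THB accumulates by 1 + 0.0095×245/365 = 1.0063767.
So F = 0.1026 × 1.0349712 / 1.0063767 = 0.1055152 (ILS/THB).
Invert for THB per ILS: 1 / 0.1055152 = 9.4773.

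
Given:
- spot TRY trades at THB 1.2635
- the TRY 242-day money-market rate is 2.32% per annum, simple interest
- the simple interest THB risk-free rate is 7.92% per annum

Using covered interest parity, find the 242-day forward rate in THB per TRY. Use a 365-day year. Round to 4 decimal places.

T = 242/365 years.
THB growth factor: 1 + 0.0792×242/365 = 1.0525107.
TRY accumulates by 1 + 0.0232×242/365 = 1.0153819.
CIP: F = S · (grow THB)/(grow TRY) = 1.2635 × 1.0525107/1.0153819 = 1.309702 THB per TRY.

1.3097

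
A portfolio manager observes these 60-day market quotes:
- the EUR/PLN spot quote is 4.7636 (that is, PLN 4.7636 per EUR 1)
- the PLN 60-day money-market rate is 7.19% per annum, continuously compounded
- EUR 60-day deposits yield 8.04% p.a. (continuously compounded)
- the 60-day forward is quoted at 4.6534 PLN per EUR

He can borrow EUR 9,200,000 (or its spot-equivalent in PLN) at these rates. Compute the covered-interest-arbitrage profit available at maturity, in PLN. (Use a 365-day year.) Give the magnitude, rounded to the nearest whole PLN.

PLN 965,322

T = 60/365 years.
Keep in EUR, deliver into the forward: 9,200,000·1.0133041615·4.6534 = PLN 43,380,848.18.
Swap to PLN now, deposit: 9,200,000·4.7636·1.0118893006 = PLN 44,346,170.03.
The quoted forward undervalues EUR, so borrow EUR, convert to PLN at spot, deposit the PLN at 7.19%, and buy EUR forward at 4.6534 to cover the loan.
Profit = 44,346,170.03 − 43,380,848.18 = PLN 965,322.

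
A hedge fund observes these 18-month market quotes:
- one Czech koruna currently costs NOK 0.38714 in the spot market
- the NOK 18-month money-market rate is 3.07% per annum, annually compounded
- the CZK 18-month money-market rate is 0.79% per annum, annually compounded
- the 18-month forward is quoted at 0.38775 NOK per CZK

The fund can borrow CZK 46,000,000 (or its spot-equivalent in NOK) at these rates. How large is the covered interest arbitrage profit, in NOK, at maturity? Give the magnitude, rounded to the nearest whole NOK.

T = 18/12 years.
Route A — deposit CZK, sell forward: 46,000,000 × 1.011873373 × 0.38775 = NOK 18,048,279.42.
Route B — convert at spot, deposit NOK: 46,000,000 × 0.38714 × 1.0464016459 = NOK 18,634,780.93.
The quoted forward undervalues CZK, so borrow CZK, convert to NOK at spot, deposit the NOK at 3.07%, and buy CZK forward at 0.38775 to cover the loan.
Arbitrage profit = |18,048,279.42 − 18,634,780.93| = NOK 586,502.

NOK 586,502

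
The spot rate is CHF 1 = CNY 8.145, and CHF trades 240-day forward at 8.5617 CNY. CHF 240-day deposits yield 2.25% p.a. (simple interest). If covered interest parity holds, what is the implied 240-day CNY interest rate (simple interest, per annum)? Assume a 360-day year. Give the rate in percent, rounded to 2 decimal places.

T = 240/360 years.
F/S = 8.5617/8.145 = 1.0511602 = (growth of CNY) / (growth of CHF).
The CHF side grows by 1 + 0.0225×240/360 = 1.015000.
Hence g_CNY = 1.0669276.
(1.0669276 − 1)/T = 0.100391, i.e. 10.04%.

10.04%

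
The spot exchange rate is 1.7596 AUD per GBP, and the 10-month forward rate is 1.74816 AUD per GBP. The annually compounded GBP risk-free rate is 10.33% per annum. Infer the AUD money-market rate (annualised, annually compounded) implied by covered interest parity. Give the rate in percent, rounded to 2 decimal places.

9.47%

T = 10/12 years.
CIP gives F = S · g_AUD/g_GBP, so g_AUD/g_GBP = 1.74816/1.7596 = 0.9934985.
The GBP side grows by (1 + 0.1033)^(10/12) = 1.0853705.
Hence g_AUD = 1.078314.
Annualise: 1.078314^(12/10) − 1 = 0.094698 = 9.47%.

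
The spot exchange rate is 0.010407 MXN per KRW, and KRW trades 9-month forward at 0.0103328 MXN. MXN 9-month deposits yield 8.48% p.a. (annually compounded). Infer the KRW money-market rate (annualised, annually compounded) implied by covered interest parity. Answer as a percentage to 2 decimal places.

T = 9/12 years.
By CIP, F/S equals the MXN-to-KRW growth ratio: 0.0103328/0.010407 = 0.9928702.
The MXN side grows by (1 + 0.0848)^(9/12) = 1.0629486.
That pins the KRW growth at 1.0705816.
Annualise: 1.0705816^(12/9) − 1 = 0.095199 = 9.52%.

9.52%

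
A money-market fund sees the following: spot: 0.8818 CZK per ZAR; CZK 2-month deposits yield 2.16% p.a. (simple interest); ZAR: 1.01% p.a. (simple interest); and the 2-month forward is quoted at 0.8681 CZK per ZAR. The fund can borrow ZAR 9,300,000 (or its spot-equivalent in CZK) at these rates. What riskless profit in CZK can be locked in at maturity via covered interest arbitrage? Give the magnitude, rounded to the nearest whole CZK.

CZK 143,343

T = 2/12 years.
Invest the ZAR and cover forward: 9,300,000 × 1.001683333 × 0.8681 = CZK 8,086,920.10.
Convert at spot and invest in CZK: 9,300,000 × 0.8818 × 1.003600 = CZK 8,230,262.66.
The quoted forward undervalues ZAR, so borrow ZAR, convert to CZK at spot, deposit the CZK at 2.16%, and buy ZAR forward at 0.8681 to cover the loan.
The gap between the two covered legs is CZK 143,343.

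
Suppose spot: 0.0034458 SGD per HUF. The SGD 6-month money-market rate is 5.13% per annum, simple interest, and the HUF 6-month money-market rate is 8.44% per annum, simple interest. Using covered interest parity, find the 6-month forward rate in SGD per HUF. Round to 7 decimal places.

T = 6/12 years.
SGD accumulates by 1 + 0.0513×6/12 = 1.025650.
HUF accumulates by 1 + 0.0844×6/12 = 1.042200.
So F = 0.0034458 × 1.025650 / 1.042200 = 0.003391081 (SGD/HUF).

0.0033911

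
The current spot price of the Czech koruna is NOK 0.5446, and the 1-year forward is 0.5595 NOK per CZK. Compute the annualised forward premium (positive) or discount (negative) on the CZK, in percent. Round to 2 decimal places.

+2.74%

T = 1 year.
Period premium: (0.5595 − 0.5446)/0.5446 = 0.0273595.
Per annum: 0.0273595 / 1 = 0.027359 = 2.74%.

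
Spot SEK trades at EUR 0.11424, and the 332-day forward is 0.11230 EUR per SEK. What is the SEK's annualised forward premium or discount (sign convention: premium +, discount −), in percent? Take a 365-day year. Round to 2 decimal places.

T = 332/365 years.
(F − S)/S = (0.11230 − 0.11424)/0.11424 = -0.0169818.
Per annum: -0.0169818 / (332/365) = -0.018670 = -1.87%.

-1.87%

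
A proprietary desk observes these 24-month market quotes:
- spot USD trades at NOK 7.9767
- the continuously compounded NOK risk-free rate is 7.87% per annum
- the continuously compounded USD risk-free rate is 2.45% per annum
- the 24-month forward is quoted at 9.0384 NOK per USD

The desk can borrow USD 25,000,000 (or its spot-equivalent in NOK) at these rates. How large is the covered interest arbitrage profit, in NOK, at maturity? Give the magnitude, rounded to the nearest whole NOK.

NOK 3,896,844

T = 2 years.
Keep in USD, deliver into the forward: 25,000,000·1.05022035074·9.0384 = NOK 237,307,790.45.
Swap to NOK now, deposit: 25,000,000·7.9767·1.17046370576 = NOK 233,410,946.04.
The quoted forward overvalues USD, so borrow NOK, buy USD at spot, deposit the USD at 2.45%, and sell the proceeds forward at 9.0384.
Arbitrage profit = |237,307,790.45 − 233,410,946.04| = NOK 3,896,844.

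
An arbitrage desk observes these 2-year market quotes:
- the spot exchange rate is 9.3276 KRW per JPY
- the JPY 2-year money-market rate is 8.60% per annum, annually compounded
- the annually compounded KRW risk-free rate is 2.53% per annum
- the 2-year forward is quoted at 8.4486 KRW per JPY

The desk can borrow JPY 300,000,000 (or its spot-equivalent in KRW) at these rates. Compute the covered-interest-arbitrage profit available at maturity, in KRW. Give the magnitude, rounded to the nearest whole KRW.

KRW 47,609,395

T = 2 years.
Route A — deposit JPY, sell forward: 300,000,000 × 1.179396 × 8.4486 = KRW 2,989,273,513.68.
Route B — convert at spot, deposit KRW: 300,000,000 × 9.3276 × 1.05124009 = KRW 2,941,664,119.05.
The quoted forward overvalues JPY, so borrow KRW, buy JPY at spot, deposit the JPY at 8.60%, and sell the proceeds forward at 8.4486.
The gap between the two covered legs is KRW 47,609,395.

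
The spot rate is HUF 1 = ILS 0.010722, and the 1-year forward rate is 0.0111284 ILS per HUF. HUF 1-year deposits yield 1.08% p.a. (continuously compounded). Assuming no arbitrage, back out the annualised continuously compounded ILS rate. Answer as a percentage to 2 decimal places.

4.80%

T = 1 year.
F/S = 0.0111284/0.010722 = 1.0379034 = (growth of ILS) / (growth of HUF).
The HUF side grows by e^(0.0108×1) = 1.0108585.
That pins the ILS growth at 1.0491735.
r = ln(1.0491735)/1 = 0.048003 → 4.80%.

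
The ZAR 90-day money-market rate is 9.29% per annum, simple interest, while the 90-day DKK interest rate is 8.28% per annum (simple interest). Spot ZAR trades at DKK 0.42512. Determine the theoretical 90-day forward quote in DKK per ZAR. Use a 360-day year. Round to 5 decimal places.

0.42407

T = 90/360 years.
DKK accumulates by 1 + 0.0828×90/360 = 1.020700.
Growth of 1 ZAR over T: 1 + 0.0929×90/360 = 1.023225.
Forward (DKK per ZAR) = 0.42512 × 1.020700 / 1.023225 = 0.4240709.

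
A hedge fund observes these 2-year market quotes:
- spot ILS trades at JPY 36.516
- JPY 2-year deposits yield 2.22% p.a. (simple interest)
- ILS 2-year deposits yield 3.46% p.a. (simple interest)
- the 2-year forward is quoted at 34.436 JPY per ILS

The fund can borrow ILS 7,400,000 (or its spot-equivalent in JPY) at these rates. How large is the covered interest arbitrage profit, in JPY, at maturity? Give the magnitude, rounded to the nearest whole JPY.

JPY 9,755,710

T = 2 years.
Route A — deposit ILS, sell forward: 7,400,000 × 1.069200 × 34.436 = JPY 272,460,386.88.
Route B — convert at spot, deposit JPY: 7,400,000 × 36.516 × 1.044400 = JPY 282,216,096.96.
The quoted forward undervalues ILS, so borrow ILS, convert to JPY at spot, deposit the JPY at 2.22%, and buy ILS forward at 34.436 to cover the loan.
Arbitrage profit = |272,460,386.88 − 282,216,096.96| = JPY 9,755,710.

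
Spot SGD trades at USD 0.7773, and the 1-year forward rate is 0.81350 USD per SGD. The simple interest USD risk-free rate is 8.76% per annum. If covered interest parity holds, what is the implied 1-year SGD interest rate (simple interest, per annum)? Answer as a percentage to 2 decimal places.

3.92%

T = 1 year.
CIP gives F = S · g_USD/g_SGD, so g_USD/g_SGD = 0.8135/0.7773 = 1.0465715.
USD growth factor: 1 + 0.0876×1 = 1.087600.
That pins the SGD growth at 1.0392028.
r = (1.0392028 − 1)/1 = 0.039203 → 3.92%.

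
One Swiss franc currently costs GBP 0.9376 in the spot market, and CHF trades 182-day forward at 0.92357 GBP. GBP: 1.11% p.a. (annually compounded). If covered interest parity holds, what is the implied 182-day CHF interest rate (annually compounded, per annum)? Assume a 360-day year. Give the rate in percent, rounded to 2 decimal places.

4.17%

T = 182/360 years.
CIP gives F = S · g_GBP/g_CHF, so g_GBP/g_CHF = 0.92357/0.9376 = 0.9850363.
The GBP side grows by (1 + 0.0111)^(182/360) = 1.0055964.
Hence g_CHF = 1.0208724.
Annualise: 1.0208724^(360/182) − 1 = 0.041707 = 4.17%.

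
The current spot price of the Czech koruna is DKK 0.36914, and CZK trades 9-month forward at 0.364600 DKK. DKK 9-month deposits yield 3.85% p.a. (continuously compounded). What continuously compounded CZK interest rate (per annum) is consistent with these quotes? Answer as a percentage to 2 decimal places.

5.50%

T = 9/12 years.
By CIP, F/S equals the DKK-to-CZK growth ratio: 0.3646/0.36914 = 0.9877011.
DKK growth factor: e^(0.0385×9/12) = 1.0292959.
Hence g_CZK = 1.0421127.
r = ln(1.0421127)/(9/12) = 0.055000 → 5.50%.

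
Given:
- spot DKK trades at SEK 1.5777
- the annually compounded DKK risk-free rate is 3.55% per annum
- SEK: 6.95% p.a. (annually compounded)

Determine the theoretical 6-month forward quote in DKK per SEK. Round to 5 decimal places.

T = 6/12 years.
Growth of 1 SEK over T: (1 + 0.0695)^(6/12) = 1.0341663.
Growth of 1 DKK over T: (1 + 0.0355)^(6/12) = 1.0175952.
So F = 1.5777 × 1.0341663 / 1.0175952 = 1.603392 (SEK/DKK).
Invert for DKK per SEK: 1 / 1.603392 = 0.62368.

0.62368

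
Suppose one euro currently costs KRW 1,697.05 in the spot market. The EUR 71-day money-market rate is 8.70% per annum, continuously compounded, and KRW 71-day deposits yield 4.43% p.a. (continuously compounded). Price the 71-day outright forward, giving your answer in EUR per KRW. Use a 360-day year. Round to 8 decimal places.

T = 71/360 years.
KRW growth factor: e^(0.0443×71/360) = 1.0087752.
EUR accumulates by e^(0.0870×71/360) = 1.0173064.
So F = 1697.05 × 1.0087752 / 1.0173064 = 1682.818 (KRW/EUR).
Invert for EUR per KRW: 1 / 1682.818 = 0.00059424.

0.00059424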